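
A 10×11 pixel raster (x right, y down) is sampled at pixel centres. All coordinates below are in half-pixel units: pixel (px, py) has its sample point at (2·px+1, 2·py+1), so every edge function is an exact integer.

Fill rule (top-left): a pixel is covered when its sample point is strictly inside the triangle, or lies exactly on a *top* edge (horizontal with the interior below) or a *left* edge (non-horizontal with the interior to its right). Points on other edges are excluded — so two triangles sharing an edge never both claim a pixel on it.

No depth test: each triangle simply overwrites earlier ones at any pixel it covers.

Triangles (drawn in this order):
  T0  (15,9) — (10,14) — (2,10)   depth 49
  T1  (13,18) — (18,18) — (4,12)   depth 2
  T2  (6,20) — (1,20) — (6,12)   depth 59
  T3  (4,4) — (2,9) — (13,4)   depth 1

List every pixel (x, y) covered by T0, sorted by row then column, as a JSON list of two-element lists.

T0:
  2·area = 60
  edge (15, 9)→(10, 14): d=(-5,5) right/bottom  bias=-1
  edge (10, 14)→(2, 10): d=(-8,-4) top-left  bias=+0
  edge (2, 10)→(15, 9): d=(13,-1) top-left  bias=+0
    (9,2)@(19, 5): e=[0,108,-48] → ·  [on edge]
    (8,3)@(17, 7): e=[0,84,-24] → ·  [on edge]
    (7,4)@(15, 9): e=[0,60,0] → ·  [on edge]
    (2,5)@(5, 11): e=[40,4,16] → #
    (3,5)@(7, 11): e=[30,12,18] → #
    (4,5)@(9, 11): e=[20,20,20] → #
    (5,5)@(11, 11): e=[10,28,22] → #
    (6,5)@(13, 11): e=[0,36,24] → ·  [on edge]
    (2,6)@(5, 13): e=[30,-12,42] → ·
    (3,6)@(7, 13): e=[20,-4,44] → ·
    (4,6)@(9, 13): e=[10,4,46] → #
    (5,6)@(11, 13): e=[0,12,48] → ·  [on edge]
    (4,7)@(9, 15): e=[0,-12,72] → ·  [on edge]
    (3,8)@(7, 17): e=[0,-36,96] → ·  [on edge]
    (2,9)@(5, 19): e=[0,-60,120] → ·  [on edge]
    (1,10)@(3, 21): e=[0,-84,144] → ·  [on edge]
  covered (5 px):
    · · · · · · · · · ·
    · · · · · · · · · ·
    · · · · · · · · · ·
    · · · · · · · · · ·
    · · · · · · · · · ·
    · · # # # # · · · ·
    · · · · # · · · · ·
    · · · · · · · · · ·
    · · · · · · · · · ·
    · · · · · · · · · ·
    · · · · · · · · · ·
T1:
  2·area = 30  (B↔C swapped to make it positive)
  edge (13, 18)→(4, 12): d=(-9,-6) top-left  bias=+0
  edge (4, 12)→(18, 18): d=(14,6) right/bottom  bias=-1
  edge (18, 18)→(13, 18): d=(-5,0) right/bottom  bias=-1
    (4,7)@(9, 15): e=[3,12,15] → #
    (5,7)@(11, 15): e=[15,0,15] → ·  [on edge]
    (4,8)@(9, 17): e=[-15,40,5] → ·
    (6,8)@(13, 17): e=[9,16,5] → #
    (7,8)@(15, 17): e=[21,4,5] → #
    (8,8)@(17, 17): e=[33,-8,5] → ·
    (6,9)@(13, 19): e=[-9,44,-5] → ·
    (7,9)@(15, 19): e=[3,32,-5] → ·
  covered (3 px):
    · · · · · · · · · ·
    · · · · · · · · · ·
    · · · · · · · · · ·
    · · · · · · · · · ·
    · · · · · · · · · ·
    · · · · · · · · · ·
    · · · · · · · · · ·
    · · · · # · · · · ·
    · · · · · · # # · ·
    · · · · · · · · · ·
    · · · · · · · · · ·
T2:
  2·area = 40
  edge (6, 20)→(1, 20): d=(-5,0) right/bottom  bias=-1
  edge (1, 20)→(6, 12): d=(5,-8) top-left  bias=+0
  edge (6, 12)→(6, 20): d=(0,8) right/bottom  bias=-1
    (2,7)@(5, 15): e=[25,7,8] → #
    (3,7)@(7, 15): e=[25,23,-8] → ·
    (1,8)@(3, 17): e=[15,1,24] → #
    (3,8)@(7, 17): e=[15,33,-8] → ·
    (1,9)@(3, 19): e=[5,11,24] → #
    (3,9)@(7, 19): e=[5,43,-8] → ·
    (1,10)@(3, 21): e=[-5,21,24] → ·
    (2,10)@(5, 21): e=[-5,37,8] → ·
  covered (5 px):
    · · · · · · · · · ·
    · · · · · · · · · ·
    · · · · · · · · · ·
    · · · · · · · · · ·
    · · · · · · · · · ·
    · · · · · · · · · ·
    · · · · · · · · · ·
    · · # · · · · · · ·
    · # # · · · · · · ·
    · # # · · · · · · ·
    · · · · · · · · · ·
T3:
  2·area = 45  (B↔C swapped to make it positive)
  edge (4, 4)→(13, 4): d=(9,0) top-left  bias=+0
  edge (13, 4)→(2, 9): d=(-11,5) right/bottom  bias=-1
  edge (2, 9)→(4, 4): d=(2,-5) top-left  bias=+0
    (2,2)@(5, 5): e=[9,29,7] → #
    (3,2)@(7, 5): e=[9,19,17] → #
    (4,2)@(9, 5): e=[9,9,27] → #
    (5,2)@(11, 5): e=[9,-1,37] → ·
    (1,3)@(3, 7): e=[27,17,1] → #
    (3,3)@(7, 7): e=[27,-3,21] → ·
    (4,3)@(9, 7): e=[27,-13,31] → ·
    (1,4)@(3, 9): e=[45,-5,5] → ·
    (2,4)@(5, 9): e=[45,-15,15] → ·
  covered (5 px):
    · · · · · · · · · ·
    · · · · · · · · · ·
    · · # # # · · · · ·
    · # # · · · · · · ·
    · · · · · · · · · ·
    · · · · · · · · · ·
    · · · · · · · · · ·
    · · · · · · · · · ·
    · · · · · · · · · ·
    · · · · · · · · · ·
    · · · · · · · · · ·

Result: [[2,5],[3,5],[4,5],[5,5],[4,6]]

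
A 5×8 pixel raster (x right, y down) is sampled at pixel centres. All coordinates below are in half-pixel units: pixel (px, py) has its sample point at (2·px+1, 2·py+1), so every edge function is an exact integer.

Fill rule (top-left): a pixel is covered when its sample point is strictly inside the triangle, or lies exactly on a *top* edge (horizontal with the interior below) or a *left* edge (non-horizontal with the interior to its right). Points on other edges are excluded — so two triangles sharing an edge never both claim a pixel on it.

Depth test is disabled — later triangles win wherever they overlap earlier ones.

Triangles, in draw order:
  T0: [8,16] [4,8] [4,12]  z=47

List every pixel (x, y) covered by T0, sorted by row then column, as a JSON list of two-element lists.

T0:
  2·area = 16  (B↔C swapped to make it positive)
  edge (8, 16)→(4, 12): d=(-4,-4) top-left  bias=+0
  edge (4, 12)→(4, 8): d=(0,-4) top-left  bias=+0
  edge (4, 8)→(8, 16): d=(4,8) right/bottom  bias=-1
    (0,4)@(1, 9): e=[0,-12,28] → ·  [on edge]
    (1,5)@(3, 11): e=[0,-4,20] → ·  [on edge]
    (2,5)@(5, 11): e=[8,4,4] → #
    (3,5)@(7, 11): e=[16,12,-12] → ·
    (2,6)@(5, 13): e=[0,4,12] → #  [on edge]
    (3,6)@(7, 13): e=[8,12,-4] → ·
    (2,7)@(5, 15): e=[-8,4,20] → ·
    (3,7)@(7, 15): e=[0,12,4] → #  [on edge]
    (4,7)@(9, 15): e=[8,20,-12] → ·
  covered (3 px):
    · · · · ·
    · · · · ·
    · · · · ·
    · · · · ·
    · · · · ·
    · · # · ·
    · · # · ·
    · · · # ·

Final: [[2,5],[2,6],[3,7]]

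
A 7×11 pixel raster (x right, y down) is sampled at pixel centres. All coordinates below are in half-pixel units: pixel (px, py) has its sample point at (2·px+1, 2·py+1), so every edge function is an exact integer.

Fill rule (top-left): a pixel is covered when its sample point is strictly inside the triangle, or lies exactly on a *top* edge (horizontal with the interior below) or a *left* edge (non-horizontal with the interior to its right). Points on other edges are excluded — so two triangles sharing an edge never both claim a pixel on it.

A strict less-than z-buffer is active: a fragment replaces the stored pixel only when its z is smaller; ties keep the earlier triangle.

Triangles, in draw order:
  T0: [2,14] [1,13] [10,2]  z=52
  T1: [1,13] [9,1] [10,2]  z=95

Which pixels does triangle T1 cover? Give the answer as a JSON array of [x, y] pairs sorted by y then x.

T0:
  2·area = 20
  edge (2, 14)→(1, 13): d=(-1,-1) top-left  bias=+0
  edge (1, 13)→(10, 2): d=(9,-11) top-left  bias=+0
  edge (10, 2)→(2, 14): d=(-8,12) right/bottom  bias=-1
    (2,4)@(5, 9): e=[8,8,4] → █
    (3,4)@(7, 9): e=[10,30,-20] → ·
    (1,5)@(3, 11): e=[4,4,12] → █
    (2,5)@(5, 11): e=[6,26,-12] → ·
    (0,6)@(1, 13): e=[0,0,20] → █  [on edge]
    (1,6)@(3, 13): e=[2,22,-4] → ·
    (0,7)@(1, 15): e=[-2,18,4] → ·
    (1,7)@(3, 15): e=[0,40,-20] → ·  [on edge]
    (2,8)@(5, 17): e=[0,80,-60] → ·  [on edge]
    (3,9)@(7, 19): e=[0,120,-100] → ·  [on edge]
    (4,10)@(9, 21): e=[0,160,-140] → ·  [on edge]
  covered (3 px):
    · · · · · · ·
    · · · · · · ·
    · · · · · · ·
    · · · · · · ·
    · · █ · · · ·
    · █ · · · · ·
    █ · · · · · ·
    · · · · · · ·
    · · · · · · ·
    · · · · · · ·
    · · · · · · ·
T1:
  2·area = 20
  edge (1, 13)→(9, 1): d=(8,-12) top-left  bias=+0
  edge (9, 1)→(10, 2): d=(1,1) right/bottom  bias=-1
  edge (10, 2)→(1, 13): d=(-9,11) right/bottom  bias=-1
    (4,0)@(9, 1): e=[0,0,20] → ·  [on edge]
    (4,1)@(9, 3): e=[16,2,2] → █
    (5,1)@(11, 3): e=[40,0,-20] → ·  [on edge]
    (3,2)@(7, 5): e=[8,6,6] → █
    (4,2)@(9, 5): e=[32,4,-16] → ·
    (6,2)@(13, 5): e=[80,0,-60] → ·  [on edge]
    (2,3)@(5, 7): e=[0,10,10] → █  [on edge]
    (3,3)@(7, 7): e=[24,8,-12] → ·
    (2,4)@(5, 9): e=[16,12,-8] → ·
    (0,6)@(1, 13): e=[0,20,0] → ·  [on edge]
  covered (3 px):
    · · · · · · ·
    · · · · █ · ·
    · · · █ · · ·
    · · █ · · · ·
    · · · · · · ·
    · · · · · · ·
    · · · · · · ·
    · · · · · · ·
    · · · · · · ·
    · · · · · · ·
    · · · · · · ·

Final: [[4,1],[3,2],[2,3]]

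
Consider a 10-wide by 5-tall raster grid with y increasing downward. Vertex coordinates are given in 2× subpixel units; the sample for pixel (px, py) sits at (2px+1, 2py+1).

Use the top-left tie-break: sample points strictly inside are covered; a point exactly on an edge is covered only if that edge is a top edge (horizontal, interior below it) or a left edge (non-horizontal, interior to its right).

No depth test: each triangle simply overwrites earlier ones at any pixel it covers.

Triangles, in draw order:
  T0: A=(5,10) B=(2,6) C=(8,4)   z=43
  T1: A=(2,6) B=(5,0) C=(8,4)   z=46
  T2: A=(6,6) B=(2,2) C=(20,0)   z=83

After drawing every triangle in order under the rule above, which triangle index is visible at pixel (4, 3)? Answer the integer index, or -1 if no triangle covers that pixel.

T0:
  2·area = 30
  edge (5, 10)→(2, 6): d=(-3,-4) top-left  bias=+0
  edge (2, 6)→(8, 4): d=(6,-2) top-left  bias=+0
  edge (8, 4)→(5, 10): d=(-3,6) right/bottom  bias=-1
    (8,0)@(17, 1): e=[75,0,-45] → .  [on edge]
    (5,1)@(11, 3): e=[45,0,-15] → .  [on edge]
    (2,2)@(5, 5): e=[15,0,15] → X  [on edge]
    (3,2)@(7, 5): e=[23,4,3] → X
    (4,2)@(9, 5): e=[31,8,-9] → .
    (1,3)@(3, 7): e=[1,8,21] → X
    (3,3)@(7, 7): e=[17,16,-3] → .
    (1,4)@(3, 9): e=[-5,20,15] → .
    (2,4)@(5, 9): e=[3,24,3] → X
    (3,4)@(7, 9): e=[11,28,-9] → .
  covered (5 px):
    . . . . . . . . . .
    . . . . . . . . . .
    . . X X . . . . . .
    . X X . . . . . . .
    . . X . . . . . . .
T1:
  2·area = 30
  edge (2, 6)→(5, 0): d=(3,-6) top-left  bias=+0
  edge (5, 0)→(8, 4): d=(3,4) right/bottom  bias=-1
  edge (8, 4)→(2, 6): d=(-6,2) right/bottom  bias=-1
    (2,0)@(5, 1): e=[3,3,24] → X
    (3,0)@(7, 1): e=[15,-5,20] → .
    (8,0)@(17, 1): e=[75,-45,0] → .  [on edge]
    (2,1)@(5, 3): e=[9,9,12] → X
    (3,1)@(7, 3): e=[21,1,8] → X
    (4,1)@(9, 3): e=[33,-7,4] → .
    (5,1)@(11, 3): e=[45,-15,0] → .  [on edge]
    (1,2)@(3, 5): e=[3,23,4] → X
    (2,2)@(5, 5): e=[15,15,0] → .  [on edge]
    (3,2)@(7, 5): e=[27,7,-4] → .
    (1,3)@(3, 7): e=[9,29,-8] → .
  covered (4 px):
    . . X . . . . . . .
    . . X X . . . . . .
    . X . . . . . . . .
    . . . . . . . . . .
    . . . . . . . . . .
T2:
  2·area = 80
  edge (6, 6)→(2, 2): d=(-4,-4) top-left  bias=+0
  edge (2, 2)→(20, 0): d=(18,-2) top-left  bias=+0
  edge (20, 0)→(6, 6): d=(-14,6) right/bottom  bias=-1
    (0,0)@(1, 1): e=[0,-20,100] → .  [on edge]
    (5,0)@(11, 1): e=[40,0,40] → X  [on edge]
    (6,0)@(13, 1): e=[48,4,28] → X
    (7,0)@(15, 1): e=[56,8,16] → X
    (8,0)@(17, 1): e=[64,12,4] → X
    (9,0)@(19, 1): e=[72,16,-8] → .
    (1,1)@(3, 3): e=[0,20,60] → X  [on edge]
    (2,1)@(5, 3): e=[8,24,48] → X
    (3,1)@(7, 3): e=[16,28,36] → X
    (4,1)@(9, 3): e=[24,32,24] → X
    (6,1)@(13, 3): e=[40,40,0] → .  [on edge]
    (7,1)@(15, 3): e=[48,44,-12] → .
    (2,2)@(5, 5): e=[0,60,20] → X  [on edge]
    (3,3)@(7, 7): e=[0,100,-20] → .  [on edge]
    (4,4)@(9, 9): e=[0,140,-60] → .  [on edge]
  covered (11 px):
    . . . . . X X X X .
    . X X X X X . . . .
    . . X X . . . . . .
    . . . . . . . . . .
    . . . . . . . . . .

Z-buffer (winner per pixel, '.' = empty):
  . . 1 . . 2 2 2 2 .
  . 2 2 2 2 2 . . . .
  . 1 2 2 . . . . . .
  . 0 0 . . . . . . .
  . . 0 . . . . . . .

Final: -1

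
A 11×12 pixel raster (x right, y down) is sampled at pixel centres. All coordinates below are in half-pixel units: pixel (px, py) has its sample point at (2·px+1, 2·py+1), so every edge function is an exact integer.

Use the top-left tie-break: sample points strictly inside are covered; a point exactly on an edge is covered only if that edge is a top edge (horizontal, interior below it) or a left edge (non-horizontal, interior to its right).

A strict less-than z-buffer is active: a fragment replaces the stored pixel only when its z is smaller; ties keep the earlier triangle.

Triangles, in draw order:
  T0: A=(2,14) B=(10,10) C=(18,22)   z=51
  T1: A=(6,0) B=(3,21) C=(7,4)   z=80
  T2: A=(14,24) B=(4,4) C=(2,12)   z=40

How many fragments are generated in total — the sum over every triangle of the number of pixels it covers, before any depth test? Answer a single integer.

T0:
  2·area = 128
  edge (2, 14)→(10, 10): d=(8,-4) top-left  bias=+0
  edge (10, 10)→(18, 22): d=(8,12) right/bottom  bias=-1
  edge (18, 22)→(2, 14): d=(-16,-8) top-left  bias=+0
    (4,5)@(9, 11): e=[4,20,104] → #
    (5,5)@(11, 11): e=[12,-4,120] → ·
    (2,6)@(5, 13): e=[4,84,40] → #
    (3,6)@(7, 13): e=[12,60,56] → #
    (5,6)@(11, 13): e=[28,12,88] → #
    (6,6)@(13, 13): e=[36,-12,104] → ·
    (2,7)@(5, 15): e=[20,100,8] → #
    (6,7)@(13, 15): e=[52,4,72] → #
    (7,7)@(15, 15): e=[60,-20,88] → ·
    (2,8)@(5, 17): e=[36,116,-24] → ·
    (3,8)@(7, 17): e=[44,92,-8] → ·
    (4,8)@(9, 17): e=[52,68,8] → #
  covered (16 px):
    · · · · · · · · · · ·
    · · · · · · · · · · ·
    · · · · · · · · · · ·
    · · · · · · · · · · ·
    · · · · · · · · · · ·
    · · · · # · · · · · ·
    · · # # # # · · · · ·
    · · # # # # # · · · ·
    · · · · # # # · · · ·
    · · · · · · # # · · ·
    · · · · · · · · # · ·
    · · · · · · · · · · ·
T1:
  2·area = 33  (B↔C swapped to make it positive)
  edge (6, 0)→(7, 4): d=(1,4) right/bottom  bias=-1
  edge (7, 4)→(3, 21): d=(-4,17) right/bottom  bias=-1
  edge (3, 21)→(6, 0): d=(3,-21) top-left  bias=+0
    (2,3)@(5, 7): e=[11,22,0] → #  [on edge]
    (3,3)@(7, 7): e=[3,-12,42] → ·
    (2,4)@(5, 9): e=[13,14,6] → #
    (3,4)@(7, 9): e=[5,-20,48] → ·
    (2,5)@(5, 11): e=[15,6,12] → #
    (3,5)@(7, 11): e=[7,-28,54] → ·
    (2,6)@(5, 13): e=[17,-2,18] → ·
    (1,10)@(3, 21): e=[33,0,0] → ·  [on edge]
  covered (3 px):
    · · · · · · · · · · ·
    · · · · · · · · · · ·
    · · · · · · · · · · ·
    · · # · · · · · · · ·
    · · # · · · · · · · ·
    · · # · · · · · · · ·
    · · · · · · · · · · ·
    · · · · · · · · · · ·
    · · · · · · · · · · ·
    · · · · · · · · · · ·
    · · · · · · · · · · ·
    · · · · · · · · · · ·
T2:
  2·area = 120  (B↔C swapped to make it positive)
  edge (14, 24)→(2, 12): d=(-12,-12) top-left  bias=+0
  edge (2, 12)→(4, 4): d=(2,-8) top-left  bias=+0
  edge (4, 4)→(14, 24): d=(10,20) right/bottom  bias=-1
    (2,3)@(5, 7): e=[96,14,10] → #
    (3,3)@(7, 7): e=[120,30,-30] → ·
    (1,4)@(3, 9): e=[48,2,70] → #
    (3,4)@(7, 9): e=[96,34,-10] → ·
    (0,5)@(1, 11): e=[0,-10,130] → ·  [on edge]
    (1,5)@(3, 11): e=[24,6,90] → #
    (3,5)@(7, 11): e=[72,38,10] → #
    (4,5)@(9, 11): e=[96,54,-30] → ·
    (1,6)@(3, 13): e=[0,10,110] → #  [on edge]
    (4,6)@(9, 13): e=[72,58,-10] → ·
    (1,7)@(3, 15): e=[-24,14,130] → ·
    (2,7)@(5, 15): e=[0,30,90] → #  [on edge]
    (3,8)@(7, 17): e=[0,50,70] → #  [on edge]
    (4,9)@(9, 19): e=[0,70,50] → #  [on edge]
    (5,10)@(11, 21): e=[0,90,30] → #  [on edge]
    (6,11)@(13, 23): e=[0,110,10] → #  [on edge]
  covered (18 px):
    · · · · · · · · · · ·
    · · · · · · · · · · ·
    · · · · · · · · · · ·
    · · # · · · · · · · ·
    · # # · · · · · · · ·
    · # # # · · · · · · ·
    · # # # · · · · · · ·
    · · # # # · · · · · ·
    · · · # # · · · · · ·
    · · · · # # · · · · ·
    · · · · · # · · · · ·
    · · · · · · # · · · ·

Answer: 37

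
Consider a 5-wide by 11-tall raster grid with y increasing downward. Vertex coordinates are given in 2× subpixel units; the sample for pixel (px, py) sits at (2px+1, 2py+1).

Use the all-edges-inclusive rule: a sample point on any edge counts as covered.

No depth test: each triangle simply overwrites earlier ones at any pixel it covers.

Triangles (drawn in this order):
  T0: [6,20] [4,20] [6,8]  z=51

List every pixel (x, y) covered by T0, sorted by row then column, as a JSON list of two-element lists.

T0:
  2·area = 24
  edge (6, 20)→(4, 20): d=(-2,0) inclusive
  edge (4, 20)→(6, 8): d=(2,-12) inclusive
  edge (6, 8)→(6, 20): d=(0,12) inclusive
    (2,7)@(5, 15): e=[10,2,12] → #
    (3,7)@(7, 15): e=[10,26,-12] → ·
    (2,8)@(5, 17): e=[6,6,12] → #
    (3,8)@(7, 17): e=[6,30,-12] → ·
    (2,9)@(5, 19): e=[2,10,12] → #
    (3,9)@(7, 19): e=[2,34,-12] → ·
    (2,10)@(5, 21): e=[-2,14,12] → ·
  covered (3 px):
    · · · · ·
    · · · · ·
    · · · · ·
    · · · · ·
    · · · · ·
    · · · · ·
    · · · · ·
    · · # · ·
    · · # · ·
    · · # · ·
    · · · · ·

Final: [[2,7],[2,8],[2,9]]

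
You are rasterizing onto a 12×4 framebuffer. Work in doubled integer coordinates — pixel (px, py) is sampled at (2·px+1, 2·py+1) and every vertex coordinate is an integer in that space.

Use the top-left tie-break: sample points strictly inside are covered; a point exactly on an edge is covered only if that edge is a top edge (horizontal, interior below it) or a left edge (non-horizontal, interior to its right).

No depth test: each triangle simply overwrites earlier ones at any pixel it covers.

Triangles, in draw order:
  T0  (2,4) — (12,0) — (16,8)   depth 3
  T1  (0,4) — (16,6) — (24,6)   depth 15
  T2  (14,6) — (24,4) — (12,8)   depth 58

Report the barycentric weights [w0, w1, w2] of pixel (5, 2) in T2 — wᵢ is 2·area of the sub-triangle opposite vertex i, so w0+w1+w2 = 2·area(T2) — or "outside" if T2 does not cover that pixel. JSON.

T0:
  2·area = 96
  edge (2, 4)→(12, 0): d=(10,-4) top-left  bias=+0
  edge (12, 0)→(16, 8): d=(4,8) right/bottom  bias=-1
  edge (16, 8)→(2, 4): d=(-14,-4) top-left  bias=+0
    (5,0)@(11, 1): e=[6,12,78] → X
    (6,0)@(13, 1): e=[14,-4,86] → .
    (2,1)@(5, 3): e=[2,68,26] → X
    (3,1)@(7, 3): e=[10,52,34] → X
    (4,1)@(9, 3): e=[18,36,42] → X
    (6,1)@(13, 3): e=[34,4,58] → X
    (7,1)@(15, 3): e=[42,-12,66] → .
    (2,2)@(5, 5): e=[22,76,-2] → .
    (3,2)@(7, 5): e=[30,60,6] → X
    (7,2)@(15, 5): e=[62,-4,38] → .
    (3,3)@(7, 7): e=[50,68,-22] → .
    (4,3)@(9, 7): e=[58,52,-14] → .
  covered (12 px):
    . . . . . X . . . . . .
    . . X X X X X . . . . .
    . . . X X X X . . . . .
    . . . . . . X X . . . .
T1:
  2·area = 16  (B↔C swapped to make it positive)
  edge (0, 4)→(24, 6): d=(24,2) right/bottom  bias=-1
  edge (24, 6)→(16, 6): d=(-8,0) right/bottom  bias=-1
  edge (16, 6)→(0, 4): d=(-16,-2) top-left  bias=+0
    (4,2)@(9, 5): e=[6,8,2] → X
    (5,2)@(11, 5): e=[2,8,6] → X
    (6,2)@(13, 5): e=[-2,8,10] → .
    (4,3)@(9, 7): e=[54,-8,-30] → .
    (5,3)@(11, 7): e=[50,-8,-26] → .
  covered (2 px):
    . . . . . . . . . . . .
    . . . . . . . . . . . .
    . . . . X X . . . . . .
    . . . . . . . . . . . .
T2:
  2·area = 16
  edge (14, 6)→(24, 4): d=(10,-2) top-left  bias=+0
  edge (24, 4)→(12, 8): d=(-12,4) right/bottom  bias=-1
  edge (12, 8)→(14, 6): d=(2,-2) top-left  bias=+0
    (9,0)@(19, 1): e=[-40,56,0] → .  [on edge]
    (8,1)@(17, 3): e=[-24,40,0] → .  [on edge]
    (7,2)@(15, 5): e=[-8,24,0] → .  [on edge]
    (9,2)@(19, 5): e=[0,8,8] → X  [on edge]
    (10,2)@(21, 5): e=[4,0,12] → .  [on edge]
    (4,3)@(9, 7): e=[0,24,-8] → .  [on edge]
    (6,3)@(13, 7): e=[8,8,0] → X  [on edge]
    (7,3)@(15, 7): e=[12,0,4] → .  [on edge]
    (9,3)@(19, 7): e=[20,-16,12] → .
  covered (2 px):
    . . . . . . . . . . . .
    . . . . . . . . . . . .
    . . . . . . . . . X . .
    . . . . . . X . . . . .

Final: "outside"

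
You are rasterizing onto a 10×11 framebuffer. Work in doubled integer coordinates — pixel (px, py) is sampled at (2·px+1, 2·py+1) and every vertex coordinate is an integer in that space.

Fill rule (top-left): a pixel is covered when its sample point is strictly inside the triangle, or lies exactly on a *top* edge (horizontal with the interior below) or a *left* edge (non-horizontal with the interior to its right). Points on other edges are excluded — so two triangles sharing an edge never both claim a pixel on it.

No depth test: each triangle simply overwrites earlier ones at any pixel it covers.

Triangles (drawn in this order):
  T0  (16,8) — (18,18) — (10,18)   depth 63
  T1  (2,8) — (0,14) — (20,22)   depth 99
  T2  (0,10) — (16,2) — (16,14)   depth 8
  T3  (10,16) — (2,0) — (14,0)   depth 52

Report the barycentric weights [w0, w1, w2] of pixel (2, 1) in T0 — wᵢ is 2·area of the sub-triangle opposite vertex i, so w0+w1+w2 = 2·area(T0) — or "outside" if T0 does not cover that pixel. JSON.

T0:
  2·area = 80
  edge (16, 8)→(18, 18): d=(2,10) right/bottom  bias=-1
  edge (18, 18)→(10, 18): d=(-8,0) right/bottom  bias=-1
  edge (10, 18)→(16, 8): d=(6,-10) top-left  bias=+0
    (7,1)@(15, 3): e=[0,120,-40] → ·  [on edge]
    (9,1)@(19, 3): e=[-40,120,0] → ·  [on edge]
    (7,5)@(15, 11): e=[16,56,8] → #
    (8,5)@(17, 11): e=[-4,56,28] → ·
    (6,6)@(13, 13): e=[40,40,0] → #  [on edge]
    (8,6)@(17, 13): e=[0,40,40] → ·  [on edge]
    (6,7)@(13, 15): e=[44,24,12] → #
    (8,7)@(17, 15): e=[4,24,52] → #
    (9,7)@(19, 15): e=[-16,24,72] → ·
    (5,8)@(11, 17): e=[68,8,4] → #
    (9,8)@(19, 17): e=[-12,8,84] → ·
    (5,9)@(11, 19): e=[72,-8,16] → ·
  covered (10 px):
    · · · · · · · · · ·
    · · · · · · · · · ·
    · · · · · · · · · ·
    · · · · · · · · · ·
    · · · · · · · · · ·
    · · · · · · · # · ·
    · · · · · · # # · ·
    · · · · · · # # # ·
    · · · · · # # # # ·
    · · · · · · · · · ·
    · · · · · · · · · ·
T1:
  2·area = 136  (B↔C swapped to make it positive)
  edge (2, 8)→(20, 22): d=(18,14) right/bottom  bias=-1
  edge (20, 22)→(0, 14): d=(-20,-8) top-left  bias=+0
  edge (0, 14)→(2, 8): d=(2,-6) top-left  bias=+0
    (1,2)@(3, 5): e=[-68,204,0] → ·  [on edge]
    (1,4)@(3, 9): e=[4,124,8] → #
    (2,4)@(5, 9): e=[-24,140,20] → ·
    (0,5)@(1, 11): e=[68,68,0] → #  [on edge]
    (2,5)@(5, 11): e=[12,100,24] → #
    (3,5)@(7, 11): e=[-16,116,36] → ·
    (0,6)@(1, 13): e=[104,28,4] → #
    (3,6)@(7, 13): e=[20,76,40] → #
    (4,6)@(9, 13): e=[-8,92,52] → ·
    (0,7)@(1, 15): e=[140,-12,8] → ·
    (1,7)@(3, 15): e=[112,4,20] → #
    (4,7)@(9, 15): e=[28,52,56] → #
    (5,7)@(11, 15): e=[0,68,68] → ·  [on edge]
  covered (17 px):
    · · · · · · · · · ·
    · · · · · · · · · ·
    · · · · · · · · · ·
    · · · · · · · · · ·
    · # · · · · · · · ·
    # # # · · · · · · ·
    # # # # · · · · · ·
    · # # # # · · · · ·
    · · · · # # # · · ·
    · · · · · · # # · ·
    · · · · · · · · · ·
T2:
  2·area = 192
  edge (0, 10)→(16, 2): d=(16,-8) top-left  bias=+0
  edge (16, 2)→(16, 14): d=(0,12) right/bottom  bias=-1
  edge (16, 14)→(0, 10): d=(-16,-4) top-left  bias=+0
    (7,1)@(15, 3): e=[8,12,172] → #
    (8,1)@(17, 3): e=[24,-12,180] → ·
    (5,2)@(11, 5): e=[8,60,124] → #
    (6,2)@(13, 5): e=[24,36,132] → #
    (8,2)@(17, 5): e=[56,-12,148] → ·
    (3,3)@(7, 7): e=[8,108,76] → #
    (4,3)@(9, 7): e=[24,84,84] → #
    (8,3)@(17, 7): e=[88,-12,116] → ·
    (1,4)@(3, 9): e=[8,156,28] → #
    (2,4)@(5, 9): e=[24,132,36] → #
    (8,4)@(17, 9): e=[120,-12,84] → ·
    (1,5)@(3, 11): e=[40,156,-4] → ·
  covered (24 px):
    · · · · · · · · · ·
    · · · · · · · # · ·
    · · · · · # # # · ·
    · · · # # # # # · ·
    · # # # # # # # · ·
    · · # # # # # # · ·
    · · · · · · # # · ·
    · · · · · · · · · ·
    · · · · · · · · · ·
    · · · · · · · · · ·
    · · · · · · · · · ·
T3:
  2·area = 192
  edge (10, 16)→(2, 0): d=(-8,-16) top-left  bias=+0
  edge (2, 0)→(14, 0): d=(12,0) top-left  bias=+0
  edge (14, 0)→(10, 16): d=(-4,16) right/bottom  bias=-1
    (1,0)@(3, 1): e=[8,12,172] → #
    (2,0)@(5, 1): e=[40,12,140] → #
    (3,0)@(7, 1): e=[72,12,108] → #
    (4,0)@(9, 1): e=[104,12,76] → #
    (5,0)@(11, 1): e=[136,12,44] → #
    (6,0)@(13, 1): e=[168,12,12] → #
    (7,0)@(15, 1): e=[200,12,-20] → ·
    (1,1)@(3, 3): e=[-8,36,164] → ·
    (2,1)@(5, 3): e=[24,36,132] → #
    (7,1)@(15, 3): e=[184,36,-28] → ·
    (2,2)@(5, 5): e=[8,60,124] → #
    (6,2)@(13, 5): e=[136,60,-4] → ·
  covered (24 px):
    · # # # # # # · · ·
    · · # # # # # · · ·
    · · # # # # · · · ·
    · · · # # # · · · ·
    · · · # # # · · · ·
    · · · · # # · · · ·
    · · · · # · · · · ·
    · · · · · · · · · ·
    · · · · · · · · · ·
    · · · · · · · · · ·
    · · · · · · · · · ·

Answer: "outside"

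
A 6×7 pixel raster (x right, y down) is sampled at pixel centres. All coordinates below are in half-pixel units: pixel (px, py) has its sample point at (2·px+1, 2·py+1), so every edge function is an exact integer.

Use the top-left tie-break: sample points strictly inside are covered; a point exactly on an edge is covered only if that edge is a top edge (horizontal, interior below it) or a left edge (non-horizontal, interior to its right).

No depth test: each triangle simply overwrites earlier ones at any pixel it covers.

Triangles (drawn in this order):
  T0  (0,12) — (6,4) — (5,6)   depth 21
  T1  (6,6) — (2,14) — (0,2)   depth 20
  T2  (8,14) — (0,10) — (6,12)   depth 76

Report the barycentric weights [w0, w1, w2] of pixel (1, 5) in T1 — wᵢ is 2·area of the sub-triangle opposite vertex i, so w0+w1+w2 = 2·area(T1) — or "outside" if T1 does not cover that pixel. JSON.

T0:
  2·area = 4
  edge (0, 12)→(6, 4): d=(6,-8) top-left  bias=+0
  edge (6, 4)→(5, 6): d=(-1,2) right/bottom  bias=-1
  edge (5, 6)→(0, 12): d=(-5,6) right/bottom  bias=-1
  covered (0 px):
    · · · · · ·
    · · · · · ·
    · · · · · ·
    · · · · · ·
    · · · · · ·
    · · · · · ·
    · · · · · ·
T1:
  2·area = 64
  edge (6, 6)→(2, 14): d=(-4,8) right/bottom  bias=-1
  edge (2, 14)→(0, 2): d=(-2,-12) top-left  bias=+0
  edge (0, 2)→(6, 6): d=(6,4) right/bottom  bias=-1
    (0,1)@(1, 3): e=[52,10,2] → #
    (1,1)@(3, 3): e=[36,34,-6] → ·
    (0,2)@(1, 5): e=[44,6,14] → #
    (1,2)@(3, 5): e=[28,30,6] → #
    (2,2)@(5, 5): e=[12,54,-2] → ·
    (0,3)@(1, 7): e=[36,2,26] → #
    (2,3)@(5, 7): e=[4,50,10] → #
    (3,3)@(7, 7): e=[-12,74,2] → ·
    (0,4)@(1, 9): e=[28,-2,38] → ·
    (1,4)@(3, 9): e=[12,22,30] → #
    (2,4)@(5, 9): e=[-4,46,22] → ·
    (1,5)@(3, 11): e=[4,18,42] → #
  covered (8 px):
    · · · · · ·
    # · · · · ·
    # # · · · ·
    # # # · · ·
    · # · · · ·
    · # · · · ·
    · · · · · ·
T2:
  2·area = 8
  edge (8, 14)→(0, 10): d=(-8,-4) top-left  bias=+0
  edge (0, 10)→(6, 12): d=(6,2) right/bottom  bias=-1
  edge (6, 12)→(8, 14): d=(2,2) right/bottom  bias=-1
    (0,3)@(1, 7): e=[28,-20,0] → ·  [on edge]
    (1,4)@(3, 9): e=[20,-12,0] → ·  [on edge]
    (1,5)@(3, 11): e=[4,0,4] → ·  [on edge]
    (2,5)@(5, 11): e=[12,-4,0] → ·  [on edge]
    (3,6)@(7, 13): e=[4,4,0] → ·  [on edge]
    (4,6)@(9, 13): e=[12,0,-4] → ·  [on edge]
  covered (0 px):
    · · · · · ·
    · · · · · ·
    · · · · · ·
    · · · · · ·
    · · · · · ·
    · · · · · ·
    · · · · · ·

Final: [18,42,4]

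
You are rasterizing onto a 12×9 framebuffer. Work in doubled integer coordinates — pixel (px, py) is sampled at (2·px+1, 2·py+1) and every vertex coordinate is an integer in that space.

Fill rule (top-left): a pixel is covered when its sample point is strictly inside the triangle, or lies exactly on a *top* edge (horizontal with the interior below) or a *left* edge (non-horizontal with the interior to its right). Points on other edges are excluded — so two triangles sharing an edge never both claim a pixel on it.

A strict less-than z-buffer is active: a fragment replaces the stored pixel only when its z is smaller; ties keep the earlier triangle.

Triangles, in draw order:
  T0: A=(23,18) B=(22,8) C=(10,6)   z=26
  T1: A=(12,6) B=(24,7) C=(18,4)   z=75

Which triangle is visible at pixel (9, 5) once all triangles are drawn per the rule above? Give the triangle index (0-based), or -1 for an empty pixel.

T0:
  2·area = 118  (B↔C swapped to make it positive)
  edge (23, 18)→(10, 6): d=(-13,-12) top-left  bias=+0
  edge (10, 6)→(22, 8): d=(12,2) right/bottom  bias=-1
  edge (22, 8)→(23, 18): d=(1,10) right/bottom  bias=-1
    (6,3)@(13, 7): e=[23,6,89] → █
    (7,3)@(15, 7): e=[47,2,69] → █
    (8,3)@(17, 7): e=[71,-2,49] → ·
    (6,4)@(13, 9): e=[-3,30,91] → ·
    (7,4)@(15, 9): e=[21,26,71] → █
    (8,4)@(17, 9): e=[45,22,51] → █
    (9,4)@(19, 9): e=[69,18,31] → █
    (10,4)@(21, 9): e=[93,14,11] → █
    (11,4)@(23, 9): e=[117,10,-9] → ·
    (7,5)@(15, 11): e=[-5,50,73] → ·
    (8,5)@(17, 11): e=[19,46,53] → █
    (11,5)@(23, 11): e=[91,34,-7] → ·
  covered (12 px):
    · · · · · · · · · · · ·
    · · · · · · · · · · · ·
    · · · · · · · · · · · ·
    · · · · · · █ █ · · · ·
    · · · · · · · █ █ █ █ ·
    · · · · · · · · █ █ █ ·
    · · · · · · · · · █ █ ·
    · · · · · · · · · · █ ·
    · · · · · · · · · · · ·
T1:
  2·area = 30  (B↔C swapped to make it positive)
  edge (12, 6)→(18, 4): d=(6,-2) top-left  bias=+0
  edge (18, 4)→(24, 7): d=(6,3) right/bottom  bias=-1
  edge (24, 7)→(12, 6): d=(-12,-1) top-left  bias=+0
    (10,1)@(21, 3): e=[0,-15,45] → ·  [on edge]
    (7,2)@(15, 5): e=[0,15,15] → █  [on edge]
    (8,2)@(17, 5): e=[4,9,17] → █
    (9,2)@(19, 5): e=[8,3,19] → █
    (10,2)@(21, 5): e=[12,-3,21] → ·
    (4,3)@(9, 7): e=[0,45,-15] → ·  [on edge]
    (7,3)@(15, 7): e=[12,27,-9] → ·
    (8,3)@(17, 7): e=[16,21,-7] → ·
    (9,3)@(19, 7): e=[20,15,-5] → ·
    (1,4)@(3, 9): e=[0,75,-45] → ·  [on edge]
  covered (3 px):
    · · · · · · · · · · · ·
    · · · · · · · · · · · ·
    · · · · · · · █ █ █ · ·
    · · · · · · · · · · · ·
    · · · · · · · · · · · ·
    · · · · · · · · · · · ·
    · · · · · · · · · · · ·
    · · · · · · · · · · · ·
    · · · · · · · · · · · ·

Z-buffer (winner per pixel, '.' = empty):
  . . . . . . . . . . . .
  . . . . . . . . . . . .
  . . . . . . . 1 1 1 . .
  . . . . . . 0 0 . . . .
  . . . . . . . 0 0 0 0 .
  . . . . . . . . 0 0 0 .
  . . . . . . . . . 0 0 .
  . . . . . . . . . . 0 .
  . . . . . . . . . . . .

Result: 0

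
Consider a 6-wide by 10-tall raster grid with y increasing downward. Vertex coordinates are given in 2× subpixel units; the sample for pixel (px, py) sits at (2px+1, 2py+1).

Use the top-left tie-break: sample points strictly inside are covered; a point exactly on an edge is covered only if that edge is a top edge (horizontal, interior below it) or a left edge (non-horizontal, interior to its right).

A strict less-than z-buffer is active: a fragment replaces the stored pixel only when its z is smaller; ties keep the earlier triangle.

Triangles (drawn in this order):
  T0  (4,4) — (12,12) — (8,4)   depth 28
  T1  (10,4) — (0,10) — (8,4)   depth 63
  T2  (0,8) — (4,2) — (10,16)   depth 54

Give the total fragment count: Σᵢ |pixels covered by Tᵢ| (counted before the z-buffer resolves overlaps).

T0:
  2·area = 32  (B↔C swapped to make it positive)
  edge (4, 4)→(8, 4): d=(4,0) top-left  bias=+0
  edge (8, 4)→(12, 12): d=(4,8) right/bottom  bias=-1
  edge (12, 12)→(4, 4): d=(-8,-8) top-left  bias=+0
    (0,0)@(1, 1): e=[-12,44,0] → ·  [on edge]
    (1,1)@(3, 3): e=[-4,36,0] → ·  [on edge]
    (2,2)@(5, 5): e=[4,28,0] → #  [on edge]
    (3,2)@(7, 5): e=[4,12,16] → #
    (4,2)@(9, 5): e=[4,-4,32] → ·
    (2,3)@(5, 7): e=[12,36,-16] → ·
    (3,3)@(7, 7): e=[12,20,0] → #  [on edge]
    (4,3)@(9, 7): e=[12,4,16] → #
    (5,3)@(11, 7): e=[12,-12,32] → ·
    (3,4)@(7, 9): e=[20,28,-16] → ·
    (4,4)@(9, 9): e=[20,12,0] → #  [on edge]
    (5,4)@(11, 9): e=[20,-4,16] → ·
    (5,5)@(11, 11): e=[28,4,0] → #  [on edge]
  covered (6 px):
    · · · · · ·
    · · · · · ·
    · · # # · ·
    · · · # # ·
    · · · · # ·
    · · · · · #
    · · · · · ·
    · · · · · ·
    · · · · · ·
    · · · · · ·
T1:
  2·area = 12
  edge (10, 4)→(0, 10): d=(-10,6) right/bottom  bias=-1
  edge (0, 10)→(8, 4): d=(8,-6) top-left  bias=+0
  edge (8, 4)→(10, 4): d=(2,0) top-left  bias=+0
    (3,2)@(7, 5): e=[8,2,2] → #
    (4,2)@(9, 5): e=[-4,14,2] → ·
    (2,3)@(5, 7): e=[0,6,6] → ·  [on edge]
    (3,3)@(7, 7): e=[-12,18,6] → ·
  covered (1 px):
    · · · · · ·
    · · · · · ·
    · · · # · ·
    · · · · · ·
    · · · · · ·
    · · · · · ·
    · · · · · ·
    · · · · · ·
    · · · · · ·
    · · · · · ·
T2:
  2·area = 92
  edge (0, 8)→(4, 2): d=(4,-6) top-left  bias=+0
  edge (4, 2)→(10, 16): d=(6,14) right/bottom  bias=-1
  edge (10, 16)→(0, 8): d=(-10,-8) top-left  bias=+0
    (1,2)@(3, 5): e=[6,32,54] → #
    (2,2)@(5, 5): e=[18,4,70] → #
    (3,2)@(7, 5): e=[30,-24,86] → ·
    (0,3)@(1, 7): e=[2,72,18] → #
    (3,3)@(7, 7): e=[38,-12,66] → ·
    (0,4)@(1, 9): e=[10,84,-2] → ·
    (1,4)@(3, 9): e=[22,56,14] → #
    (3,4)@(7, 9): e=[46,0,46] → ·  [on edge]
    (1,5)@(3, 11): e=[30,68,-6] → ·
    (2,5)@(5, 11): e=[42,40,10] → #
    (3,5)@(7, 11): e=[54,12,26] → #
    (4,5)@(9, 11): e=[66,-16,42] → ·
  covered (11 px):
    · · · · · ·
    · · · · · ·
    · # # · · ·
    # # # · · ·
    · # # · · ·
    · · # # · ·
    · · · # · ·
    · · · · # ·
    · · · · · ·
    · · · · · ·

Result: 18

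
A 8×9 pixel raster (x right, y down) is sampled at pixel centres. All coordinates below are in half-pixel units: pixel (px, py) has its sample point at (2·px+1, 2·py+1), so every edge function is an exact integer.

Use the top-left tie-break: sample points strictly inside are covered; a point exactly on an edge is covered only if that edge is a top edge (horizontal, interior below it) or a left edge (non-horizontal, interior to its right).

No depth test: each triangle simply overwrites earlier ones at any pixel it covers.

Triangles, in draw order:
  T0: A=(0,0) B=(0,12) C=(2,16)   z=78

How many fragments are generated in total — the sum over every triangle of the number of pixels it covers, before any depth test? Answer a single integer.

T0:
  2·area = 24  (B↔C swapped to make it positive)
  edge (0, 0)→(2, 16): d=(2,16) right/bottom  bias=-1
  edge (2, 16)→(0, 12): d=(-2,-4) top-left  bias=+0
  edge (0, 12)→(0, 0): d=(0,-12) top-left  bias=+0
    (0,4)@(1, 9): e=[2,10,12] → X
    (1,4)@(3, 9): e=[-30,18,36] → .
    (0,5)@(1, 11): e=[6,6,12] → X
    (1,5)@(3, 11): e=[-26,14,36] → .
    (0,6)@(1, 13): e=[10,2,12] → X
    (1,6)@(3, 13): e=[-22,10,36] → .
    (0,7)@(1, 15): e=[14,-2,12] → .
  covered (3 px):
    . . . . . . . .
    . . . . . . . .
    . . . . . . . .
    . . . . . . . .
    X . . . . . . .
    X . . . . . . .
    X . . . . . . .
    . . . . . . . .
    . . . . . . . .

Result: 3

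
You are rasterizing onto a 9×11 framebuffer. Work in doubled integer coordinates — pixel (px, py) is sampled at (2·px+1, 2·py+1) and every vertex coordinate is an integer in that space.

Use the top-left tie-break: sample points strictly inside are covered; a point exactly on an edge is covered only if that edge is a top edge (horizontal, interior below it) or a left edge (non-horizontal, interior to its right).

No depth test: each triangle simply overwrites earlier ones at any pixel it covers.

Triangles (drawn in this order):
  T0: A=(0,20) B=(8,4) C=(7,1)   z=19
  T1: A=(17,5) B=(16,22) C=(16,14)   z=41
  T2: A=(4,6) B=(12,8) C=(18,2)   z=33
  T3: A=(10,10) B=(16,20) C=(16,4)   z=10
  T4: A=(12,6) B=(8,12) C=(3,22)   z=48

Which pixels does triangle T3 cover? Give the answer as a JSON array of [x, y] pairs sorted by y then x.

T0:
  2·area = 40  (B↔C swapped to make it positive)
  edge (0, 20)→(7, 1): d=(7,-19) top-left  bias=+0
  edge (7, 1)→(8, 4): d=(1,3) right/bottom  bias=-1
  edge (8, 4)→(0, 20): d=(-8,16) right/bottom  bias=-1
    (3,0)@(7, 1): e=[0,0,40] → ·  [on edge]
    (3,1)@(7, 3): e=[14,2,24] → █
    (4,1)@(9, 3): e=[52,-4,-8] → ·
    (3,2)@(7, 5): e=[28,4,8] → █
    (4,2)@(9, 5): e=[66,-2,-24] → ·
    (2,3)@(5, 7): e=[4,12,24] → █
    (3,3)@(7, 7): e=[42,6,-8] → ·
    (4,3)@(9, 7): e=[80,0,-40] → ·  [on edge]
    (2,4)@(5, 9): e=[18,14,8] → █
    (3,4)@(7, 9): e=[56,8,-24] → ·
    (2,5)@(5, 11): e=[32,16,-8] → ·
    (1,6)@(3, 13): e=[8,24,8] → █
    (5,6)@(11, 13): e=[160,0,-120] → ·  [on edge]
    (6,9)@(13, 19): e=[240,0,-200] → ·  [on edge]
  covered (5 px):
    · · · · · · · · ·
    · · · █ · · · · ·
    · · · █ · · · · ·
    · · █ · · · · · ·
    · · █ · · · · · ·
    · · · · · · · · ·
    · █ · · · · · · ·
    · · · · · · · · ·
    · · · · · · · · ·
    · · · · · · · · ·
    · · · · · · · · ·
T1:
  2·area = 8
  edge (17, 5)→(16, 22): d=(-1,17) right/bottom  bias=-1
  edge (16, 22)→(16, 14): d=(0,-8) top-left  bias=+0
  edge (16, 14)→(17, 5): d=(1,-9) top-left  bias=+0
    (8,2)@(17, 5): e=[0,8,0] → ·  [on edge]
  covered (0 px):
    · · · · · · · · ·
    · · · · · · · · ·
    · · · · · · · · ·
    · · · · · · · · ·
    · · · · · · · · ·
    · · · · · · · · ·
    · · · · · · · · ·
    · · · · · · · · ·
    · · · · · · · · ·
    · · · · · · · · ·
    · · · · · · · · ·
T2:
  2·area = 60  (B↔C swapped to make it positive)
  edge (4, 6)→(18, 2): d=(14,-4) top-left  bias=+0
  edge (18, 2)→(12, 8): d=(-6,6) right/bottom  bias=-1
  edge (12, 8)→(4, 6): d=(-8,-2) top-left  bias=+0
    (7,1)@(15, 3): e=[2,12,46] → █
    (8,1)@(17, 3): e=[10,0,50] → ·  [on edge]
    (4,2)@(9, 5): e=[6,36,18] → █
    (5,2)@(11, 5): e=[14,24,22] → █
    (6,2)@(13, 5): e=[22,12,26] → █
    (7,2)@(15, 5): e=[30,0,30] → ·  [on edge]
    (4,3)@(9, 7): e=[34,24,2] → █
    (6,3)@(13, 7): e=[50,0,10] → ·  [on edge]
    (4,4)@(9, 9): e=[62,12,-14] → ·
    (5,4)@(11, 9): e=[70,0,-10] → ·  [on edge]
    (4,5)@(9, 11): e=[90,0,-30] → ·  [on edge]
    (3,6)@(7, 13): e=[110,0,-50] → ·  [on edge]
    (2,7)@(5, 15): e=[130,0,-70] → ·  [on edge]
    (1,8)@(3, 17): e=[150,0,-90] → ·  [on edge]
    (0,9)@(1, 19): e=[170,0,-110] → ·  [on edge]
  covered (6 px):
    · · · · · · · · ·
    · · · · · · · █ ·
    · · · · █ █ █ · ·
    · · · · █ █ · · ·
    · · · · · · · · ·
    · · · · · · · · ·
    · · · · · · · · ·
    · · · · · · · · ·
    · · · · · · · · ·
    · · · · · · · · ·
    · · · · · · · · ·
T3:
  2·area = 96  (B↔C swapped to make it positive)
  edge (10, 10)→(16, 4): d=(6,-6) top-left  bias=+0
  edge (16, 4)→(16, 20): d=(0,16) right/bottom  bias=-1
  edge (16, 20)→(10, 10): d=(-6,-10) top-left  bias=+0
    (8,1)@(17, 3): e=[0,-16,112] → ·  [on edge]
    (3,2)@(7, 5): e=[-48,144,0] → ·  [on edge]
    (7,2)@(15, 5): e=[0,16,80] → █  [on edge]
    (8,2)@(17, 5): e=[12,-16,100] → ·
    (6,3)@(13, 7): e=[0,48,48] → █  [on edge]
    (8,3)@(17, 7): e=[24,-16,88] → ·
    (5,4)@(11, 9): e=[0,80,16] → █  [on edge]
    (8,4)@(17, 9): e=[36,-16,76] → ·
    (4,5)@(9, 11): e=[0,112,-16] → ·  [on edge]
    (5,5)@(11, 11): e=[12,80,4] → █
    (8,5)@(17, 11): e=[48,-16,64] → ·
    (3,6)@(7, 13): e=[0,144,-48] → ·  [on edge]
    (2,7)@(5, 15): e=[0,176,-80] → ·  [on edge]
    (6,7)@(13, 15): e=[48,48,0] → █  [on edge]
    (1,8)@(3, 17): e=[0,208,-112] → ·  [on edge]
    (0,9)@(1, 19): e=[0,240,-144] → ·  [on edge]
  covered (14 px):
    · · · · · · · · ·
    · · · · · · · · ·
    · · · · · · · █ ·
    · · · · · · █ █ ·
    · · · · · █ █ █ ·
    · · · · · █ █ █ ·
    · · · · · · █ █ ·
    · · · · · · █ █ ·
    · · · · · · · █ ·
    · · · · · · · · ·
    · · · · · · · · ·
T4:
  2·area = 10  (B↔C swapped to make it positive)
  edge (12, 6)→(3, 22): d=(-9,16) right/bottom  bias=-1
  edge (3, 22)→(8, 12): d=(5,-10) top-left  bias=+0
  edge (8, 12)→(12, 6): d=(4,-6) top-left  bias=+0
    (4,5)@(9, 11): e=[3,5,2] → █
    (5,5)@(11, 11): e=[-29,25,14] → ·
    (4,6)@(9, 13): e=[-15,15,10] → ·
  covered (1 px):
    · · · · · · · · ·
    · · · · · · · · ·
    · · · · · · · · ·
    · · · · · · · · ·
    · · · · · · · · ·
    · · · · █ · · · ·
    · · · · · · · · ·
    · · · · · · · · ·
    · · · · · · · · ·
    · · · · · · · · ·
    · · · · · · · · ·

Answer: [[7,2],[6,3],[7,3],[5,4],[6,4],[7,4],[5,5],[6,5],[7,5],[6,6],[7,6],[6,7],[7,7],[7,8]]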